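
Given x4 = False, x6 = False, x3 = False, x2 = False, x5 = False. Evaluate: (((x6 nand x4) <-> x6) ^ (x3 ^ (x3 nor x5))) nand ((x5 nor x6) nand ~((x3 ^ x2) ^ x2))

True

Substituting x4=False, x6=False, x3=False, x2=False, x5=False:
x6 nand x4 = False nand False = True
(x6 nand x4) <-> x6 = True <-> False = False
x3 nor x5 = False nor False = True
x3 ^ (x3 nor x5) = False ^ True = True
((x6 nand x4) <-> x6) ^ (x3 ^ (x3 nor x5)) = False ^ True = True
x5 nor x6 = False nor False = True
x3 ^ x2 = False ^ False = False
(x3 ^ x2) ^ x2 = False ^ False = False
~((x3 ^ x2) ^ x2) = ~False = True
(x5 nor x6) nand ~((x3 ^ x2) ^ x2) = True nand True = False
(((x6 nand x4) <-> x6) ^ (x3 ^ (x3 nor x5))) nand ((x5 nor x6) nand ~((x3 ^ x2) ^ x2)) = True nand False = True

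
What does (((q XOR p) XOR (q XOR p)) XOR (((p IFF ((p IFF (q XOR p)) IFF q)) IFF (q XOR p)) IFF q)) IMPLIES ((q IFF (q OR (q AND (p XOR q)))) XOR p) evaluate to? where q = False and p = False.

Substituting q=False, p=False:
q XOR p = False XOR False = False
q XOR p = False XOR False = False
(q XOR p) XOR (q XOR p) = False XOR False = False
q XOR p = False XOR False = False
p IFF (q XOR p) = False IFF False = True
(p IFF (q XOR p)) IFF q = True IFF False = False
p IFF ((p IFF (q XOR p)) IFF q) = False IFF False = True
q XOR p = False XOR False = False
(p IFF ((p IFF (q XOR p)) IFF q)) IFF (q XOR p) = True IFF False = False
((p IFF ((p IFF (q XOR p)) IFF q)) IFF (q XOR p)) IFF q = False IFF False = True
((q XOR p) XOR (q XOR p)) XOR (((p IFF ((p IFF (q XOR p)) IFF q)) IFF (q XOR p)) IFF q) = False XOR True = True
p XOR q = False XOR False = False
q AND (p XOR q) = False AND False = False
q OR (q AND (p XOR q)) = False OR False = False
q IFF (q OR (q AND (p XOR q))) = False IFF False = True
(q IFF (q OR (q AND (p XOR q)))) XOR p = True XOR False = True
(((q XOR p) XOR (q XOR p)) XOR (((p IFF ((p IFF (q XOR p)) IFF q)) IFF (q XOR p)) IFF q)) IMPLIES ((q IFF (q OR (q AND (p XOR q)))) XOR p) = True IMPLIES True = True

True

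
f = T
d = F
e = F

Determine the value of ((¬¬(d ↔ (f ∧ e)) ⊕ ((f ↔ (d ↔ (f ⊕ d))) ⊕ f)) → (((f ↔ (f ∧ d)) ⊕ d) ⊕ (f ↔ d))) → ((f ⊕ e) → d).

f ∧ e = T ∧ F = F
d ↔ (f ∧ e) = F ↔ F = T
¬(d ↔ (f ∧ e)) = ¬T = F
¬¬(d ↔ (f ∧ e)) = ¬F = T
f ⊕ d = T ⊕ F = T
d ↔ (f ⊕ d) = F ↔ T = F
f ↔ (d ↔ (f ⊕ d)) = T ↔ F = F
(f ↔ (d ↔ (f ⊕ d))) ⊕ f = F ⊕ T = T
¬¬(d ↔ (f ∧ e)) ⊕ ((f ↔ (d ↔ (f ⊕ d))) ⊕ f) = T ⊕ T = F
f ∧ d = T ∧ F = F
f ↔ (f ∧ d) = T ↔ F = F
(f ↔ (f ∧ d)) ⊕ d = F ⊕ F = F
f ↔ d = T ↔ F = F
((f ↔ (f ∧ d)) ⊕ d) ⊕ (f ↔ d) = F ⊕ F = F
(¬¬(d ↔ (f ∧ e)) ⊕ ((f ↔ (d ↔ (f ⊕ d))) ⊕ f)) → (((f ↔ (f ∧ d)) ⊕ d) ⊕ (f ↔ d)) = F → F = T
f ⊕ e = T ⊕ F = T
(f ⊕ e) → d = T → F = F
((¬¬(d ↔ (f ∧ e)) ⊕ ((f ↔ (d ↔ (f ⊕ d))) ⊕ f)) → (((f ↔ (f ∧ d)) ⊕ d) ⊕ (f ↔ d))) → ((f ⊕ e) → d) = T → F = F

F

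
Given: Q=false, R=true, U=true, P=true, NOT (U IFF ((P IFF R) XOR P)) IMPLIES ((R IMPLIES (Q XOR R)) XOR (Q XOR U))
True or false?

P IFF R = true IFF true = true
(P IFF R) XOR P = true XOR true = false
U IFF ((P IFF R) XOR P) = true IFF false = false
NOT (U IFF ((P IFF R) XOR P)) = NOT false = true
Q XOR R = false XOR true = true
R IMPLIES (Q XOR R) = true IMPLIES true = true
Q XOR U = false XOR true = true
(R IMPLIES (Q XOR R)) XOR (Q XOR U) = true XOR true = false
NOT (U IFF ((P IFF R) XOR P)) IMPLIES ((R IMPLIES (Q XOR R)) XOR (Q XOR U)) = true IMPLIES false = false

false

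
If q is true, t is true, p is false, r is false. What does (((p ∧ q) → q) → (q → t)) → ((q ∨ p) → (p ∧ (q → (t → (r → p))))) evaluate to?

False

p ∧ q = False ∧ True = False
(p ∧ q) → q = False → True = True
q → t = True → True = True
((p ∧ q) → q) → (q → t) = True → True = True
q ∨ p = True ∨ False = True
r → p = False → False = True
t → (r → p) = True → True = True
q → (t → (r → p)) = True → True = True
p ∧ (q → (t → (r → p))) = False ∧ True = False
(q ∨ p) → (p ∧ (q → (t → (r → p)))) = True → False = False
(((p ∧ q) → q) → (q → t)) → ((q ∨ p) → (p ∧ (q → (t → (r → p))))) = True → False = False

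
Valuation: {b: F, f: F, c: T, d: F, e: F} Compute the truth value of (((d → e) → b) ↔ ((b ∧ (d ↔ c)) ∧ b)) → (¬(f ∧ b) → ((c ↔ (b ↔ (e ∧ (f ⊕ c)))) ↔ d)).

d → e = F → F = T
(d → e) → b = T → F = F
d ↔ c = F ↔ T = F
b ∧ (d ↔ c) = F ∧ F = F
(b ∧ (d ↔ c)) ∧ b = F ∧ F = F
((d → e) → b) ↔ ((b ∧ (d ↔ c)) ∧ b) = F ↔ F = T
f ∧ b = F ∧ F = F
¬(f ∧ b) = ¬F = T
f ⊕ c = F ⊕ T = T
e ∧ (f ⊕ c) = F ∧ T = F
b ↔ (e ∧ (f ⊕ c)) = F ↔ F = T
c ↔ (b ↔ (e ∧ (f ⊕ c))) = T ↔ T = T
(c ↔ (b ↔ (e ∧ (f ⊕ c)))) ↔ d = T ↔ F = F
¬(f ∧ b) → ((c ↔ (b ↔ (e ∧ (f ⊕ c)))) ↔ d) = T → F = F
(((d → e) → b) ↔ ((b ∧ (d ↔ c)) ∧ b)) → (¬(f ∧ b) → ((c ↔ (b ↔ (e ∧ (f ⊕ c)))) ↔ d)) = T → F = F

F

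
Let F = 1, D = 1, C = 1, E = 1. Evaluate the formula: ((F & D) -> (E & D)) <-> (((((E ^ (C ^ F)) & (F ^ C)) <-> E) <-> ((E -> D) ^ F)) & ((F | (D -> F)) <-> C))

F & D = 1 & 1 = 1
E & D = 1 & 1 = 1
(F & D) -> (E & D) = 1 -> 1 = 1
C ^ F = 1 ^ 1 = 0
E ^ (C ^ F) = 1 ^ 0 = 1
F ^ C = 1 ^ 1 = 0
(E ^ (C ^ F)) & (F ^ C) = 1 & 0 = 0
((E ^ (C ^ F)) & (F ^ C)) <-> E = 0 <-> 1 = 0
E -> D = 1 -> 1 = 1
(E -> D) ^ F = 1 ^ 1 = 0
(((E ^ (C ^ F)) & (F ^ C)) <-> E) <-> ((E -> D) ^ F) = 0 <-> 0 = 1
D -> F = 1 -> 1 = 1
F | (D -> F) = 1 | 1 = 1
(F | (D -> F)) <-> C = 1 <-> 1 = 1
((((E ^ (C ^ F)) & (F ^ C)) <-> E) <-> ((E -> D) ^ F)) & ((F | (D -> F)) <-> C) = 1 & 1 = 1
((F & D) -> (E & D)) <-> (((((E ^ (C ^ F)) & (F ^ C)) <-> E) <-> ((E -> D) ^ F)) & ((F | (D -> F)) <-> C)) = 1 <-> 1 = 1

1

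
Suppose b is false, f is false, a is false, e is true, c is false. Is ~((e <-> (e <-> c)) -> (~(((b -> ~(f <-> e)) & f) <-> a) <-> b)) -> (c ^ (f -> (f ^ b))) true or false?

e <-> c = True <-> False = False
e <-> (e <-> c) = True <-> False = False
f <-> e = False <-> True = False
~(f <-> e) = ~False = True
b -> ~(f <-> e) = False -> True = True
(b -> ~(f <-> e)) & f = True & False = False
((b -> ~(f <-> e)) & f) <-> a = False <-> False = True
~(((b -> ~(f <-> e)) & f) <-> a) = ~True = False
~(((b -> ~(f <-> e)) & f) <-> a) <-> b = False <-> False = True
(e <-> (e <-> c)) -> (~(((b -> ~(f <-> e)) & f) <-> a) <-> b) = False -> True = True
~((e <-> (e <-> c)) -> (~(((b -> ~(f <-> e)) & f) <-> a) <-> b)) = ~True = False
f ^ b = False ^ False = False
f -> (f ^ b) = False -> False = True
c ^ (f -> (f ^ b)) = False ^ True = True
~((e <-> (e <-> c)) -> (~(((b -> ~(f <-> e)) & f) <-> a) <-> b)) -> (c ^ (f -> (f ^ b))) = False -> True = True

True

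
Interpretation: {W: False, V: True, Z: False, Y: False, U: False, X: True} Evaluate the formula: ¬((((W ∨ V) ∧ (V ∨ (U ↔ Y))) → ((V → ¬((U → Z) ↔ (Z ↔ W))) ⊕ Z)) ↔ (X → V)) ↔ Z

W ∨ V = False ∨ True = True
U ↔ Y = False ↔ False = True
V ∨ (U ↔ Y) = True ∨ True = True
(W ∨ V) ∧ (V ∨ (U ↔ Y)) = True ∧ True = True
U → Z = False → False = True
Z ↔ W = False ↔ False = True
(U → Z) ↔ (Z ↔ W) = True ↔ True = True
¬((U → Z) ↔ (Z ↔ W)) = ¬True = False
V → ¬((U → Z) ↔ (Z ↔ W)) = True → False = False
(V → ¬((U → Z) ↔ (Z ↔ W))) ⊕ Z = False ⊕ False = False
((W ∨ V) ∧ (V ∨ (U ↔ Y))) → ((V → ¬((U → Z) ↔ (Z ↔ W))) ⊕ Z) = True → False = False
X → V = True → True = True
(((W ∨ V) ∧ (V ∨ (U ↔ Y))) → ((V → ¬((U → Z) ↔ (Z ↔ W))) ⊕ Z)) ↔ (X → V) = False ↔ True = False
¬((((W ∨ V) ∧ (V ∨ (U ↔ Y))) → ((V → ¬((U → Z) ↔ (Z ↔ W))) ⊕ Z)) ↔ (X → V)) = ¬False = True
¬((((W ∨ V) ∧ (V ∨ (U ↔ Y))) → ((V → ¬((U → Z) ↔ (Z ↔ W))) ⊕ Z)) ↔ (X → V)) ↔ Z = True ↔ False = False

False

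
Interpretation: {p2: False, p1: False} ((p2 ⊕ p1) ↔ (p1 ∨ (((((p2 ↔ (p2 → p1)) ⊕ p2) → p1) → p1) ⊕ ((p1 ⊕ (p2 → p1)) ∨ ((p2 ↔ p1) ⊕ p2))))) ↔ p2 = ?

True

p2 ⊕ p1 = False ⊕ False = False
p2 → p1 = False → False = True
p2 ↔ (p2 → p1) = False ↔ True = False
(p2 ↔ (p2 → p1)) ⊕ p2 = False ⊕ False = False
((p2 ↔ (p2 → p1)) ⊕ p2) → p1 = False → False = True
(((p2 ↔ (p2 → p1)) ⊕ p2) → p1) → p1 = True → False = False
p2 → p1 = False → False = True
p1 ⊕ (p2 → p1) = False ⊕ True = True
p2 ↔ p1 = False ↔ False = True
(p2 ↔ p1) ⊕ p2 = True ⊕ False = True
(p1 ⊕ (p2 → p1)) ∨ ((p2 ↔ p1) ⊕ p2) = True ∨ True = True
((((p2 ↔ (p2 → p1)) ⊕ p2) → p1) → p1) ⊕ ((p1 ⊕ (p2 → p1)) ∨ ((p2 ↔ p1) ⊕ p2)) = False ⊕ True = True
p1 ∨ (((((p2 ↔ (p2 → p1)) ⊕ p2) → p1) → p1) ⊕ ((p1 ⊕ (p2 → p1)) ∨ ((p2 ↔ p1) ⊕ p2))) = False ∨ True = True
(p2 ⊕ p1) ↔ (p1 ∨ (((((p2 ↔ (p2 → p1)) ⊕ p2) → p1) → p1) ⊕ ((p1 ⊕ (p2 → p1)) ∨ ((p2 ↔ p1) ⊕ p2)))) = False ↔ True = False
((p2 ⊕ p1) ↔ (p1 ∨ (((((p2 ↔ (p2 → p1)) ⊕ p2) → p1) → p1) ⊕ ((p1 ⊕ (p2 → p1)) ∨ ((p2 ↔ p1) ⊕ p2))))) ↔ p2 = False ↔ False = True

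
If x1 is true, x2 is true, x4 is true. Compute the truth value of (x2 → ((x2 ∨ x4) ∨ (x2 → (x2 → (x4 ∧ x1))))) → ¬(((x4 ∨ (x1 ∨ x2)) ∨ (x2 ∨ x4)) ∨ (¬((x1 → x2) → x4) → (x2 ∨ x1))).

x2 ∨ x4 = T ∨ T = T
x4 ∧ x1 = T ∧ T = T
x2 → (x4 ∧ x1) = T → T = T
x2 → (x2 → (x4 ∧ x1)) = T → T = T
(x2 ∨ x4) ∨ (x2 → (x2 → (x4 ∧ x1))) = T ∨ T = T
x2 → ((x2 ∨ x4) ∨ (x2 → (x2 → (x4 ∧ x1)))) = T → T = T
x1 ∨ x2 = T ∨ T = T
x4 ∨ (x1 ∨ x2) = T ∨ T = T
x2 ∨ x4 = T ∨ T = T
(x4 ∨ (x1 ∨ x2)) ∨ (x2 ∨ x4) = T ∨ T = T
x1 → x2 = T → T = T
(x1 → x2) → x4 = T → T = T
¬((x1 → x2) → x4) = ¬T = F
x2 ∨ x1 = T ∨ T = T
¬((x1 → x2) → x4) → (x2 ∨ x1) = F → T = T
((x4 ∨ (x1 ∨ x2)) ∨ (x2 ∨ x4)) ∨ (¬((x1 → x2) → x4) → (x2 ∨ x1)) = T ∨ T = T
¬(((x4 ∨ (x1 ∨ x2)) ∨ (x2 ∨ x4)) ∨ (¬((x1 → x2) → x4) → (x2 ∨ x1))) = ¬T = F
(x2 → ((x2 ∨ x4) ∨ (x2 → (x2 → (x4 ∧ x1))))) → ¬(((x4 ∨ (x1 ∨ x2)) ∨ (x2 ∨ x4)) ∨ (¬((x1 → x2) → x4) → (x2 ∨ x1))) = T → F = F

F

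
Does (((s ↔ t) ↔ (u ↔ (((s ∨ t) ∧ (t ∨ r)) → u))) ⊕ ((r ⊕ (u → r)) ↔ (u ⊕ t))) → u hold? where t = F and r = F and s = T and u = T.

T

s ↔ t = T ↔ F = F
s ∨ t = T ∨ F = T
t ∨ r = F ∨ F = F
(s ∨ t) ∧ (t ∨ r) = T ∧ F = F
((s ∨ t) ∧ (t ∨ r)) → u = F → T = T
u ↔ (((s ∨ t) ∧ (t ∨ r)) → u) = T ↔ T = T
(s ↔ t) ↔ (u ↔ (((s ∨ t) ∧ (t ∨ r)) → u)) = F ↔ T = F
u → r = T → F = F
r ⊕ (u → r) = F ⊕ F = F
u ⊕ t = T ⊕ F = T
(r ⊕ (u → r)) ↔ (u ⊕ t) = F ↔ T = F
((s ↔ t) ↔ (u ↔ (((s ∨ t) ∧ (t ∨ r)) → u))) ⊕ ((r ⊕ (u → r)) ↔ (u ⊕ t)) = F ⊕ F = F
(((s ↔ t) ↔ (u ↔ (((s ∨ t) ∧ (t ∨ r)) → u))) ⊕ ((r ⊕ (u → r)) ↔ (u ⊕ t))) → u = F → T = T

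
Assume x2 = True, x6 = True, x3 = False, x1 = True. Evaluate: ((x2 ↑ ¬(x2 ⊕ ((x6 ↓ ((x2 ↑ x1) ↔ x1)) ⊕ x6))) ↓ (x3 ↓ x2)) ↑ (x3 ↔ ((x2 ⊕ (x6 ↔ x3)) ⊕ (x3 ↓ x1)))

True

x2 ↑ x1 = True ↑ True = False
(x2 ↑ x1) ↔ x1 = False ↔ True = False
x6 ↓ ((x2 ↑ x1) ↔ x1) = True ↓ False = False
(x6 ↓ ((x2 ↑ x1) ↔ x1)) ⊕ x6 = False ⊕ True = True
x2 ⊕ ((x6 ↓ ((x2 ↑ x1) ↔ x1)) ⊕ x6) = True ⊕ True = False
¬(x2 ⊕ ((x6 ↓ ((x2 ↑ x1) ↔ x1)) ⊕ x6)) = ¬False = True
x2 ↑ ¬(x2 ⊕ ((x6 ↓ ((x2 ↑ x1) ↔ x1)) ⊕ x6)) = True ↑ True = False
x3 ↓ x2 = False ↓ True = False
(x2 ↑ ¬(x2 ⊕ ((x6 ↓ ((x2 ↑ x1) ↔ x1)) ⊕ x6))) ↓ (x3 ↓ x2) = False ↓ False = True
x6 ↔ x3 = True ↔ False = False
x2 ⊕ (x6 ↔ x3) = True ⊕ False = True
x3 ↓ x1 = False ↓ True = False
(x2 ⊕ (x6 ↔ x3)) ⊕ (x3 ↓ x1) = True ⊕ False = True
x3 ↔ ((x2 ⊕ (x6 ↔ x3)) ⊕ (x3 ↓ x1)) = False ↔ True = False
((x2 ↑ ¬(x2 ⊕ ((x6 ↓ ((x2 ↑ x1) ↔ x1)) ⊕ x6))) ↓ (x3 ↓ x2)) ↑ (x3 ↔ ((x2 ⊕ (x6 ↔ x3)) ⊕ (x3 ↓ x1))) = True ↑ False = True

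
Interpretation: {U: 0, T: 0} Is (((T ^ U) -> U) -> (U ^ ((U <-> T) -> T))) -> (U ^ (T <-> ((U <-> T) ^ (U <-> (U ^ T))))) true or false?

Substituting U=0, T=0:
T ^ U = 0 ^ 0 = 0
(T ^ U) -> U = 0 -> 0 = 1
U <-> T = 0 <-> 0 = 1
(U <-> T) -> T = 1 -> 0 = 0
U ^ ((U <-> T) -> T) = 0 ^ 0 = 0
((T ^ U) -> U) -> (U ^ ((U <-> T) -> T)) = 1 -> 0 = 0
U <-> T = 0 <-> 0 = 1
U ^ T = 0 ^ 0 = 0
U <-> (U ^ T) = 0 <-> 0 = 1
(U <-> T) ^ (U <-> (U ^ T)) = 1 ^ 1 = 0
T <-> ((U <-> T) ^ (U <-> (U ^ T))) = 0 <-> 0 = 1
U ^ (T <-> ((U <-> T) ^ (U <-> (U ^ T)))) = 0 ^ 1 = 1
(((T ^ U) -> U) -> (U ^ ((U <-> T) -> T))) -> (U ^ (T <-> ((U <-> T) ^ (U <-> (U ^ T))))) = 0 -> 1 = 1

1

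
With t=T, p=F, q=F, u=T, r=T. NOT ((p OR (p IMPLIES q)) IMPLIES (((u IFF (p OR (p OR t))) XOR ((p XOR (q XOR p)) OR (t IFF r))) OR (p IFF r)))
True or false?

T

p IMPLIES q = F IMPLIES F = T
p OR (p IMPLIES q) = F OR T = T
p OR t = F OR T = T
p OR (p OR t) = F OR T = T
u IFF (p OR (p OR t)) = T IFF T = T
q XOR p = F XOR F = F
p XOR (q XOR p) = F XOR F = F
t IFF r = T IFF T = T
(p XOR (q XOR p)) OR (t IFF r) = F OR T = T
(u IFF (p OR (p OR t))) XOR ((p XOR (q XOR p)) OR (t IFF r)) = T XOR T = F
p IFF r = F IFF T = F
((u IFF (p OR (p OR t))) XOR ((p XOR (q XOR p)) OR (t IFF r))) OR (p IFF r) = F OR F = F
(p OR (p IMPLIES q)) IMPLIES (((u IFF (p OR (p OR t))) XOR ((p XOR (q XOR p)) OR (t IFF r))) OR (p IFF r)) = T IMPLIES F = F
NOT ((p OR (p IMPLIES q)) IMPLIES (((u IFF (p OR (p OR t))) XOR ((p XOR (q XOR p)) OR (t IFF r))) OR (p IFF r))) = NOT F = T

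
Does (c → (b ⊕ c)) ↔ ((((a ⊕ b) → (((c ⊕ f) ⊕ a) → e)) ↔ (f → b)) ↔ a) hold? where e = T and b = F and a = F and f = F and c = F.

F

b ⊕ c = F ⊕ F = F
c → (b ⊕ c) = F → F = T
a ⊕ b = F ⊕ F = F
c ⊕ f = F ⊕ F = F
(c ⊕ f) ⊕ a = F ⊕ F = F
((c ⊕ f) ⊕ a) → e = F → T = T
(a ⊕ b) → (((c ⊕ f) ⊕ a) → e) = F → T = T
f → b = F → F = T
((a ⊕ b) → (((c ⊕ f) ⊕ a) → e)) ↔ (f → b) = T ↔ T = T
(((a ⊕ b) → (((c ⊕ f) ⊕ a) → e)) ↔ (f → b)) ↔ a = T ↔ F = F
(c → (b ⊕ c)) ↔ ((((a ⊕ b) → (((c ⊕ f) ⊕ a) → e)) ↔ (f → b)) ↔ a) = T ↔ F = F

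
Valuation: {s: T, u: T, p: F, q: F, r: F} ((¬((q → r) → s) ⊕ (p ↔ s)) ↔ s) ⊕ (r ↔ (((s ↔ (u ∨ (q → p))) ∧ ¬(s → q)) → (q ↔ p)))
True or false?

q → r = F → F = T
(q → r) → s = T → T = T
¬((q → r) → s) = ¬T = F
p ↔ s = F ↔ T = F
¬((q → r) → s) ⊕ (p ↔ s) = F ⊕ F = F
(¬((q → r) → s) ⊕ (p ↔ s)) ↔ s = F ↔ T = F
q → p = F → F = T
u ∨ (q → p) = T ∨ T = T
s ↔ (u ∨ (q → p)) = T ↔ T = T
s → q = T → F = F
¬(s → q) = ¬F = T
(s ↔ (u ∨ (q → p))) ∧ ¬(s → q) = T ∧ T = T
q ↔ p = F ↔ F = T
((s ↔ (u ∨ (q → p))) ∧ ¬(s → q)) → (q ↔ p) = T → T = T
r ↔ (((s ↔ (u ∨ (q → p))) ∧ ¬(s → q)) → (q ↔ p)) = F ↔ T = F
((¬((q → r) → s) ⊕ (p ↔ s)) ↔ s) ⊕ (r ↔ (((s ↔ (u ∨ (q → p))) ∧ ¬(s → q)) → (q ↔ p))) = F ⊕ F = F

F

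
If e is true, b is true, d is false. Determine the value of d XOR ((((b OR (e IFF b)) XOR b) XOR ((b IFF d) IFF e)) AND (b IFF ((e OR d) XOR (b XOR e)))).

e IFF b = T IFF T = T
b OR (e IFF b) = T OR T = T
(b OR (e IFF b)) XOR b = T XOR T = F
b IFF d = T IFF F = F
(b IFF d) IFF e = F IFF T = F
((b OR (e IFF b)) XOR b) XOR ((b IFF d) IFF e) = F XOR F = F
e OR d = T OR F = T
b XOR e = T XOR T = F
(e OR d) XOR (b XOR e) = T XOR F = T
b IFF ((e OR d) XOR (b XOR e)) = T IFF T = T
(((b OR (e IFF b)) XOR b) XOR ((b IFF d) IFF e)) AND (b IFF ((e OR d) XOR (b XOR e))) = F AND T = F
d XOR ((((b OR (e IFF b)) XOR b) XOR ((b IFF d) IFF e)) AND (b IFF ((e OR d) XOR (b XOR e)))) = F XOR F = F

F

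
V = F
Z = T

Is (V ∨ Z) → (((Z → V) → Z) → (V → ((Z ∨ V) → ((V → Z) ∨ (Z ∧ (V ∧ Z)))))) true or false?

T

V ∨ Z = F ∨ T = T
Z → V = T → F = F
(Z → V) → Z = F → T = T
Z ∨ V = T ∨ F = T
V → Z = F → T = T
V ∧ Z = F ∧ T = F
Z ∧ (V ∧ Z) = T ∧ F = F
(V → Z) ∨ (Z ∧ (V ∧ Z)) = T ∨ F = T
(Z ∨ V) → ((V → Z) ∨ (Z ∧ (V ∧ Z))) = T → T = T
V → ((Z ∨ V) → ((V → Z) ∨ (Z ∧ (V ∧ Z)))) = F → T = T
((Z → V) → Z) → (V → ((Z ∨ V) → ((V → Z) ∨ (Z ∧ (V ∧ Z))))) = T → T = T
(V ∨ Z) → (((Z → V) → Z) → (V → ((Z ∨ V) → ((V → Z) ∨ (Z ∧ (V ∧ Z)))))) = T → T = T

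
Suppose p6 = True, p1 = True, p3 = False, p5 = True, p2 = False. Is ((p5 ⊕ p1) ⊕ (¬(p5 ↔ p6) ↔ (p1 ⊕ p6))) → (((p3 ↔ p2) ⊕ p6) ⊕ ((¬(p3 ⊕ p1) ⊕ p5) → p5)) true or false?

p5 ⊕ p1 = True ⊕ True = False
p5 ↔ p6 = True ↔ True = True
¬(p5 ↔ p6) = ¬True = False
p1 ⊕ p6 = True ⊕ True = False
¬(p5 ↔ p6) ↔ (p1 ⊕ p6) = False ↔ False = True
(p5 ⊕ p1) ⊕ (¬(p5 ↔ p6) ↔ (p1 ⊕ p6)) = False ⊕ True = True
p3 ↔ p2 = False ↔ False = True
(p3 ↔ p2) ⊕ p6 = True ⊕ True = False
p3 ⊕ p1 = False ⊕ True = True
¬(p3 ⊕ p1) = ¬True = False
¬(p3 ⊕ p1) ⊕ p5 = False ⊕ True = True
(¬(p3 ⊕ p1) ⊕ p5) → p5 = True → True = True
((p3 ↔ p2) ⊕ p6) ⊕ ((¬(p3 ⊕ p1) ⊕ p5) → p5) = False ⊕ True = True
((p5 ⊕ p1) ⊕ (¬(p5 ↔ p6) ↔ (p1 ⊕ p6))) → (((p3 ↔ p2) ⊕ p6) ⊕ ((¬(p3 ⊕ p1) ⊕ p5) → p5)) = True → True = True

True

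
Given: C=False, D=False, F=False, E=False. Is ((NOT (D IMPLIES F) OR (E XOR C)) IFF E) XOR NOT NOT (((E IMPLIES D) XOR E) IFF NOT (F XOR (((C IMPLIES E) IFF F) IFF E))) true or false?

True

D IMPLIES F = False IMPLIES False = True
NOT (D IMPLIES F) = NOT True = False
E XOR C = False XOR False = False
NOT (D IMPLIES F) OR (E XOR C) = False OR False = False
(NOT (D IMPLIES F) OR (E XOR C)) IFF E = False IFF False = True
E IMPLIES D = False IMPLIES False = True
(E IMPLIES D) XOR E = True XOR False = True
C IMPLIES E = False IMPLIES False = True
(C IMPLIES E) IFF F = True IFF False = False
((C IMPLIES E) IFF F) IFF E = False IFF False = True
F XOR (((C IMPLIES E) IFF F) IFF E) = False XOR True = True
NOT (F XOR (((C IMPLIES E) IFF F) IFF E)) = NOT True = False
((E IMPLIES D) XOR E) IFF NOT (F XOR (((C IMPLIES E) IFF F) IFF E)) = True IFF False = False
NOT (((E IMPLIES D) XOR E) IFF NOT (F XOR (((C IMPLIES E) IFF F) IFF E))) = NOT False = True
NOT NOT (((E IMPLIES D) XOR E) IFF NOT (F XOR (((C IMPLIES E) IFF F) IFF E))) = NOT True = False
((NOT (D IMPLIES F) OR (E XOR C)) IFF E) XOR NOT NOT (((E IMPLIES D) XOR E) IFF NOT (F XOR (((C IMPLIES E) IFF F) IFF E))) = True XOR False = True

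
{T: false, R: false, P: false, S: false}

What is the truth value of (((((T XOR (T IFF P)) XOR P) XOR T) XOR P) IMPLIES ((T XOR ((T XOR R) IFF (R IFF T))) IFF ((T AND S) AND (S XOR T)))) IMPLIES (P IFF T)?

true

T IFF P = false IFF false = true
T XOR (T IFF P) = false XOR true = true
(T XOR (T IFF P)) XOR P = true XOR false = true
((T XOR (T IFF P)) XOR P) XOR T = true XOR false = true
(((T XOR (T IFF P)) XOR P) XOR T) XOR P = true XOR false = true
T XOR R = false XOR false = false
R IFF T = false IFF false = true
(T XOR R) IFF (R IFF T) = false IFF true = false
T XOR ((T XOR R) IFF (R IFF T)) = false XOR false = false
T AND S = false AND false = false
S XOR T = false XOR false = false
(T AND S) AND (S XOR T) = false AND false = false
(T XOR ((T XOR R) IFF (R IFF T))) IFF ((T AND S) AND (S XOR T)) = false IFF false = true
((((T XOR (T IFF P)) XOR P) XOR T) XOR P) IMPLIES ((T XOR ((T XOR R) IFF (R IFF T))) IFF ((T AND S) AND (S XOR T))) = true IMPLIES true = true
P IFF T = false IFF false = true
(((((T XOR (T IFF P)) XOR P) XOR T) XOR P) IMPLIES ((T XOR ((T XOR R) IFF (R IFF T))) IFF ((T AND S) AND (S XOR T)))) IMPLIES (P IFF T) = true IMPLIES true = true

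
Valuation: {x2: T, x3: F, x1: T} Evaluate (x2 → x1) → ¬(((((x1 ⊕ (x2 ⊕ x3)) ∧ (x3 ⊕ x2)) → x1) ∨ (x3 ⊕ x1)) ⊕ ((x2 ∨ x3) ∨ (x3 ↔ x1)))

T

x2 → x1 = T → T = T
x2 ⊕ x3 = T ⊕ F = T
x1 ⊕ (x2 ⊕ x3) = T ⊕ T = F
x3 ⊕ x2 = F ⊕ T = T
(x1 ⊕ (x2 ⊕ x3)) ∧ (x3 ⊕ x2) = F ∧ T = F
((x1 ⊕ (x2 ⊕ x3)) ∧ (x3 ⊕ x2)) → x1 = F → T = T
x3 ⊕ x1 = F ⊕ T = T
(((x1 ⊕ (x2 ⊕ x3)) ∧ (x3 ⊕ x2)) → x1) ∨ (x3 ⊕ x1) = T ∨ T = T
x2 ∨ x3 = T ∨ F = T
x3 ↔ x1 = F ↔ T = F
(x2 ∨ x3) ∨ (x3 ↔ x1) = T ∨ F = T
((((x1 ⊕ (x2 ⊕ x3)) ∧ (x3 ⊕ x2)) → x1) ∨ (x3 ⊕ x1)) ⊕ ((x2 ∨ x3) ∨ (x3 ↔ x1)) = T ⊕ T = F
¬(((((x1 ⊕ (x2 ⊕ x3)) ∧ (x3 ⊕ x2)) → x1) ∨ (x3 ⊕ x1)) ⊕ ((x2 ∨ x3) ∨ (x3 ↔ x1))) = ¬F = T
(x2 → x1) → ¬(((((x1 ⊕ (x2 ⊕ x3)) ∧ (x3 ⊕ x2)) → x1) ∨ (x3 ⊕ x1)) ⊕ ((x2 ∨ x3) ∨ (x3 ↔ x1))) = T → T = T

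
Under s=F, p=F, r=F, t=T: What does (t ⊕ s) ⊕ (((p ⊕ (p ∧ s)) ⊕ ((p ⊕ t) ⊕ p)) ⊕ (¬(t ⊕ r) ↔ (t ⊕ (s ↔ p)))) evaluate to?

Substituting s=F, p=F, r=F, t=T:
t ⊕ s = T ⊕ F = T
p ∧ s = F ∧ F = F
p ⊕ (p ∧ s) = F ⊕ F = F
p ⊕ t = F ⊕ T = T
(p ⊕ t) ⊕ p = T ⊕ F = T
(p ⊕ (p ∧ s)) ⊕ ((p ⊕ t) ⊕ p) = F ⊕ T = T
t ⊕ r = T ⊕ F = T
¬(t ⊕ r) = ¬T = F
s ↔ p = F ↔ F = T
t ⊕ (s ↔ p) = T ⊕ T = F
¬(t ⊕ r) ↔ (t ⊕ (s ↔ p)) = F ↔ F = T
((p ⊕ (p ∧ s)) ⊕ ((p ⊕ t) ⊕ p)) ⊕ (¬(t ⊕ r) ↔ (t ⊕ (s ↔ p))) = T ⊕ T = F
(t ⊕ s) ⊕ (((p ⊕ (p ∧ s)) ⊕ ((p ⊕ t) ⊕ p)) ⊕ (¬(t ⊕ r) ↔ (t ⊕ (s ↔ p)))) = T ⊕ F = T

T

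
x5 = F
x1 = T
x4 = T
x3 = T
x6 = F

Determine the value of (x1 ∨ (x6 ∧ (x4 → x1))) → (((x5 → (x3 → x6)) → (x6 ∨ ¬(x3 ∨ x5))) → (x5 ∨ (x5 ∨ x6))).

x4 → x1 = T → T = T
x6 ∧ (x4 → x1) = F ∧ T = F
x1 ∨ (x6 ∧ (x4 → x1)) = T ∨ F = T
x3 → x6 = T → F = F
x5 → (x3 → x6) = F → F = T
x3 ∨ x5 = T ∨ F = T
¬(x3 ∨ x5) = ¬T = F
x6 ∨ ¬(x3 ∨ x5) = F ∨ F = F
(x5 → (x3 → x6)) → (x6 ∨ ¬(x3 ∨ x5)) = T → F = F
x5 ∨ x6 = F ∨ F = F
x5 ∨ (x5 ∨ x6) = F ∨ F = F
((x5 → (x3 → x6)) → (x6 ∨ ¬(x3 ∨ x5))) → (x5 ∨ (x5 ∨ x6)) = F → F = T
(x1 ∨ (x6 ∧ (x4 → x1))) → (((x5 → (x3 → x6)) → (x6 ∨ ¬(x3 ∨ x5))) → (x5 ∨ (x5 ∨ x6))) = T → T = T

T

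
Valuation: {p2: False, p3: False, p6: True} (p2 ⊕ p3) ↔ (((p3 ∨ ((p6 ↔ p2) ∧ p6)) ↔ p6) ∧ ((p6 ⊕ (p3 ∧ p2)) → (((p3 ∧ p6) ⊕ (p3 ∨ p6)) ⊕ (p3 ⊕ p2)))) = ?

True

p2 ⊕ p3 = False ⊕ False = False
p6 ↔ p2 = True ↔ False = False
(p6 ↔ p2) ∧ p6 = False ∧ True = False
p3 ∨ ((p6 ↔ p2) ∧ p6) = False ∨ False = False
(p3 ∨ ((p6 ↔ p2) ∧ p6)) ↔ p6 = False ↔ True = False
p3 ∧ p2 = False ∧ False = False
p6 ⊕ (p3 ∧ p2) = True ⊕ False = True
p3 ∧ p6 = False ∧ True = False
p3 ∨ p6 = False ∨ True = True
(p3 ∧ p6) ⊕ (p3 ∨ p6) = False ⊕ True = True
p3 ⊕ p2 = False ⊕ False = False
((p3 ∧ p6) ⊕ (p3 ∨ p6)) ⊕ (p3 ⊕ p2) = True ⊕ False = True
(p6 ⊕ (p3 ∧ p2)) → (((p3 ∧ p6) ⊕ (p3 ∨ p6)) ⊕ (p3 ⊕ p2)) = True → True = True
((p3 ∨ ((p6 ↔ p2) ∧ p6)) ↔ p6) ∧ ((p6 ⊕ (p3 ∧ p2)) → (((p3 ∧ p6) ⊕ (p3 ∨ p6)) ⊕ (p3 ⊕ p2))) = False ∧ True = False
(p2 ⊕ p3) ↔ (((p3 ∨ ((p6 ↔ p2) ∧ p6)) ↔ p6) ∧ ((p6 ⊕ (p3 ∧ p2)) → (((p3 ∧ p6) ⊕ (p3 ∨ p6)) ⊕ (p3 ⊕ p2)))) = False ↔ False = True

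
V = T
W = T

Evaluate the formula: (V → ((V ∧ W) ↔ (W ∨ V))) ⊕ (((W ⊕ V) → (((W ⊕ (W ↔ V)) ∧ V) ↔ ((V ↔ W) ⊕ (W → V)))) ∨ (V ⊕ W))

F

V ∧ W = T ∧ T = T
W ∨ V = T ∨ T = T
(V ∧ W) ↔ (W ∨ V) = T ↔ T = T
V → ((V ∧ W) ↔ (W ∨ V)) = T → T = T
W ⊕ V = T ⊕ T = F
W ↔ V = T ↔ T = T
W ⊕ (W ↔ V) = T ⊕ T = F
(W ⊕ (W ↔ V)) ∧ V = F ∧ T = F
V ↔ W = T ↔ T = T
W → V = T → T = T
(V ↔ W) ⊕ (W → V) = T ⊕ T = F
((W ⊕ (W ↔ V)) ∧ V) ↔ ((V ↔ W) ⊕ (W → V)) = F ↔ F = T
(W ⊕ V) → (((W ⊕ (W ↔ V)) ∧ V) ↔ ((V ↔ W) ⊕ (W → V))) = F → T = T
V ⊕ W = T ⊕ T = F
((W ⊕ V) → (((W ⊕ (W ↔ V)) ∧ V) ↔ ((V ↔ W) ⊕ (W → V)))) ∨ (V ⊕ W) = T ∨ F = T
(V → ((V ∧ W) ↔ (W ∨ V))) ⊕ (((W ⊕ V) → (((W ⊕ (W ↔ V)) ∧ V) ↔ ((V ↔ W) ⊕ (W → V)))) ∨ (V ⊕ W)) = T ⊕ T = F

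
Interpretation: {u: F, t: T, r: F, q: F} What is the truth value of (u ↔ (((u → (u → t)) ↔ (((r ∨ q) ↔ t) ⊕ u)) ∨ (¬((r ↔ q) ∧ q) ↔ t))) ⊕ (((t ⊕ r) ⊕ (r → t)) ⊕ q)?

u → t = F → T = T
u → (u → t) = F → T = T
r ∨ q = F ∨ F = F
(r ∨ q) ↔ t = F ↔ T = F
((r ∨ q) ↔ t) ⊕ u = F ⊕ F = F
(u → (u → t)) ↔ (((r ∨ q) ↔ t) ⊕ u) = T ↔ F = F
r ↔ q = F ↔ F = T
(r ↔ q) ∧ q = T ∧ F = F
¬((r ↔ q) ∧ q) = ¬F = T
¬((r ↔ q) ∧ q) ↔ t = T ↔ T = T
((u → (u → t)) ↔ (((r ∨ q) ↔ t) ⊕ u)) ∨ (¬((r ↔ q) ∧ q) ↔ t) = F ∨ T = T
u ↔ (((u → (u → t)) ↔ (((r ∨ q) ↔ t) ⊕ u)) ∨ (¬((r ↔ q) ∧ q) ↔ t)) = F ↔ T = F
t ⊕ r = T ⊕ F = T
r → t = F → T = T
(t ⊕ r) ⊕ (r → t) = T ⊕ T = F
((t ⊕ r) ⊕ (r → t)) ⊕ q = F ⊕ F = F
(u ↔ (((u → (u → t)) ↔ (((r ∨ q) ↔ t) ⊕ u)) ∨ (¬((r ↔ q) ∧ q) ↔ t))) ⊕ (((t ⊕ r) ⊕ (r → t)) ⊕ q) = F ⊕ F = F

F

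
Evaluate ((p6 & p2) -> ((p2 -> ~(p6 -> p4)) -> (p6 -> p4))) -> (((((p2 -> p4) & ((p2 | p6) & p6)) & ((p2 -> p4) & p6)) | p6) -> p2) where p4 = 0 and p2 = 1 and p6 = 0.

p6 & p2 = 0 & 1 = 0
p6 -> p4 = 0 -> 0 = 1
~(p6 -> p4) = ~1 = 0
p2 -> ~(p6 -> p4) = 1 -> 0 = 0
p6 -> p4 = 0 -> 0 = 1
(p2 -> ~(p6 -> p4)) -> (p6 -> p4) = 0 -> 1 = 1
(p6 & p2) -> ((p2 -> ~(p6 -> p4)) -> (p6 -> p4)) = 0 -> 1 = 1
p2 -> p4 = 1 -> 0 = 0
p2 | p6 = 1 | 0 = 1
(p2 | p6) & p6 = 1 & 0 = 0
(p2 -> p4) & ((p2 | p6) & p6) = 0 & 0 = 0
p2 -> p4 = 1 -> 0 = 0
(p2 -> p4) & p6 = 0 & 0 = 0
((p2 -> p4) & ((p2 | p6) & p6)) & ((p2 -> p4) & p6) = 0 & 0 = 0
(((p2 -> p4) & ((p2 | p6) & p6)) & ((p2 -> p4) & p6)) | p6 = 0 | 0 = 0
((((p2 -> p4) & ((p2 | p6) & p6)) & ((p2 -> p4) & p6)) | p6) -> p2 = 0 -> 1 = 1
((p6 & p2) -> ((p2 -> ~(p6 -> p4)) -> (p6 -> p4))) -> (((((p2 -> p4) & ((p2 | p6) & p6)) & ((p2 -> p4) & p6)) | p6) -> p2) = 1 -> 1 = 1

1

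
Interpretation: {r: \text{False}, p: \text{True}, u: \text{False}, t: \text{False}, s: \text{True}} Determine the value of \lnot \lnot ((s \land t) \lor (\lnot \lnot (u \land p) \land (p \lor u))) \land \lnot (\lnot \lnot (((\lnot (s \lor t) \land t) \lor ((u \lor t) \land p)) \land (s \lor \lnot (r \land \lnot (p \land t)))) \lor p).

\text{False}

Substituting r=\text{False}, p=\text{True}, u=\text{False}, t=\text{False}, s=\text{True}:
s \land t = \text{True} \land \text{False} = \text{False}
u \land p = \text{False} \land \text{True} = \text{False}
\lnot (u \land p) = \lnot \text{False} = \text{True}
\lnot \lnot (u \land p) = \lnot \text{True} = \text{False}
p \lor u = \text{True} \lor \text{False} = \text{True}
\lnot \lnot (u \land p) \land (p \lor u) = \text{False} \land \text{True} = \text{False}
(s \land t) \lor (\lnot \lnot (u \land p) \land (p \lor u)) = \text{False} \lor \text{False} = \text{False}
\lnot ((s \land t) \lor (\lnot \lnot (u \land p) \land (p \lor u))) = \lnot \text{False} = \text{True}
\lnot \lnot ((s \land t) \lor (\lnot \lnot (u \land p) \land (p \lor u))) = \lnot \text{True} = \text{False}
s \lor t = \text{True} \lor \text{False} = \text{True}
\lnot (s \lor t) = \lnot \text{True} = \text{False}
\lnot (s \lor t) \land t = \text{False} \land \text{False} = \text{False}
u \lor t = \text{False} \lor \text{False} = \text{False}
(u \lor t) \land p = \text{False} \land \text{True} = \text{False}
(\lnot (s \lor t) \land t) \lor ((u \lor t) \land p) = \text{False} \lor \text{False} = \text{False}
p \land t = \text{True} \land \text{False} = \text{False}
\lnot (p \land t) = \lnot \text{False} = \text{True}
r \land \lnot (p \land t) = \text{False} \land \text{True} = \text{False}
\lnot (r \land \lnot (p \land t)) = \lnot \text{False} = \text{True}
s \lor \lnot (r \land \lnot (p \land t)) = \text{True} \lor \text{True} = \text{True}
((\lnot (s \lor t) \land t) \lor ((u \lor t) \land p)) \land (s \lor \lnot (r \land \lnot (p \land t))) = \text{False} \land \text{True} = \text{False}
\lnot (((\lnot (s \lor t) \land t) \lor ((u \lor t) \land p)) \land (s \lor \lnot (r \land \lnot (p \land t)))) = \lnot \text{False} = \text{True}
\lnot \lnot (((\lnot (s \lor t) \land t) \lor ((u \lor t) \land p)) \land (s \lor \lnot (r \land \lnot (p \land t)))) = \lnot \text{True} = \text{False}
\lnot \lnot (((\lnot (s \lor t) \land t) \lor ((u \lor t) \land p)) \land (s \lor \lnot (r \land \lnot (p \land t)))) \lor p = \text{False} \lor \text{True} = \text{True}
\lnot (\lnot \lnot (((\lnot (s \lor t) \land t) \lor ((u \lor t) \land p)) \land (s \lor \lnot (r \land \lnot (p \land t)))) \lor p) = \lnot \text{True} = \text{False}
\lnot \lnot ((s \land t) \lor (\lnot \lnot (u \land p) \land (p \lor u))) \land \lnot (\lnot \lnot (((\lnot (s \lor t) \land t) \lor ((u \lor t) \land p)) \land (s \lor \lnot (r \land \lnot (p \land t)))) \lor p) = \text{False} \land \text{False} = \text{False}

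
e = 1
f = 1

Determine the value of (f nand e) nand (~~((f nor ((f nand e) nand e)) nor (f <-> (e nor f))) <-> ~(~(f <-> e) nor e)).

f nand e = 1 nand 1 = 0
f nand e = 1 nand 1 = 0
(f nand e) nand e = 0 nand 1 = 1
f nor ((f nand e) nand e) = 1 nor 1 = 0
e nor f = 1 nor 1 = 0
f <-> (e nor f) = 1 <-> 0 = 0
(f nor ((f nand e) nand e)) nor (f <-> (e nor f)) = 0 nor 0 = 1
~((f nor ((f nand e) nand e)) nor (f <-> (e nor f))) = ~1 = 0
~~((f nor ((f nand e) nand e)) nor (f <-> (e nor f))) = ~0 = 1
f <-> e = 1 <-> 1 = 1
~(f <-> e) = ~1 = 0
~(f <-> e) nor e = 0 nor 1 = 0
~(~(f <-> e) nor e) = ~0 = 1
~~((f nor ((f nand e) nand e)) nor (f <-> (e nor f))) <-> ~(~(f <-> e) nor e) = 1 <-> 1 = 1
(f nand e) nand (~~((f nor ((f nand e) nand e)) nor (f <-> (e nor f))) <-> ~(~(f <-> e) nor e)) = 0 nand 1 = 1

1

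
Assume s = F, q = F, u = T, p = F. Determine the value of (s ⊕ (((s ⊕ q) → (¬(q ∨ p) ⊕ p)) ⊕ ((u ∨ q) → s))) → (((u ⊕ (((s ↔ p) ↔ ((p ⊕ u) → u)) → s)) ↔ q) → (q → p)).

T

s ⊕ q = F ⊕ F = F
q ∨ p = F ∨ F = F
¬(q ∨ p) = ¬F = T
¬(q ∨ p) ⊕ p = T ⊕ F = T
(s ⊕ q) → (¬(q ∨ p) ⊕ p) = F → T = T
u ∨ q = T ∨ F = T
(u ∨ q) → s = T → F = F
((s ⊕ q) → (¬(q ∨ p) ⊕ p)) ⊕ ((u ∨ q) → s) = T ⊕ F = T
s ⊕ (((s ⊕ q) → (¬(q ∨ p) ⊕ p)) ⊕ ((u ∨ q) → s)) = F ⊕ T = T
s ↔ p = F ↔ F = T
p ⊕ u = F ⊕ T = T
(p ⊕ u) → u = T → T = T
(s ↔ p) ↔ ((p ⊕ u) → u) = T ↔ T = T
((s ↔ p) ↔ ((p ⊕ u) → u)) → s = T → F = F
u ⊕ (((s ↔ p) ↔ ((p ⊕ u) → u)) → s) = T ⊕ F = T
(u ⊕ (((s ↔ p) ↔ ((p ⊕ u) → u)) → s)) ↔ q = T ↔ F = F
q → p = F → F = T
((u ⊕ (((s ↔ p) ↔ ((p ⊕ u) → u)) → s)) ↔ q) → (q → p) = F → T = T
(s ⊕ (((s ⊕ q) → (¬(q ∨ p) ⊕ p)) ⊕ ((u ∨ q) → s))) → (((u ⊕ (((s ↔ p) ↔ ((p ⊕ u) → u)) → s)) ↔ q) → (q → p)) = T → T = T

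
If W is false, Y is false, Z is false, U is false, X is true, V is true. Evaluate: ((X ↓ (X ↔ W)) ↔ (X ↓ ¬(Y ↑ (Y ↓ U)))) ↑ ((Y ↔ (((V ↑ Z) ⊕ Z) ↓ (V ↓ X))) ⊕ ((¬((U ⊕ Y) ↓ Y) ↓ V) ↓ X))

False

X ↔ W = True ↔ False = False
X ↓ (X ↔ W) = True ↓ False = False
Y ↓ U = False ↓ False = True
Y ↑ (Y ↓ U) = False ↑ True = True
¬(Y ↑ (Y ↓ U)) = ¬True = False
X ↓ ¬(Y ↑ (Y ↓ U)) = True ↓ False = False
(X ↓ (X ↔ W)) ↔ (X ↓ ¬(Y ↑ (Y ↓ U))) = False ↔ False = True
V ↑ Z = True ↑ False = True
(V ↑ Z) ⊕ Z = True ⊕ False = True
V ↓ X = True ↓ True = False
((V ↑ Z) ⊕ Z) ↓ (V ↓ X) = True ↓ False = False
Y ↔ (((V ↑ Z) ⊕ Z) ↓ (V ↓ X)) = False ↔ False = True
U ⊕ Y = False ⊕ False = False
(U ⊕ Y) ↓ Y = False ↓ False = True
¬((U ⊕ Y) ↓ Y) = ¬True = False
¬((U ⊕ Y) ↓ Y) ↓ V = False ↓ True = False
(¬((U ⊕ Y) ↓ Y) ↓ V) ↓ X = False ↓ True = False
(Y ↔ (((V ↑ Z) ⊕ Z) ↓ (V ↓ X))) ⊕ ((¬((U ⊕ Y) ↓ Y) ↓ V) ↓ X) = True ⊕ False = True
((X ↓ (X ↔ W)) ↔ (X ↓ ¬(Y ↑ (Y ↓ U)))) ↑ ((Y ↔ (((V ↑ Z) ⊕ Z) ↓ (V ↓ X))) ⊕ ((¬((U ⊕ Y) ↓ Y) ↓ V) ↓ X)) = True ↑ True = False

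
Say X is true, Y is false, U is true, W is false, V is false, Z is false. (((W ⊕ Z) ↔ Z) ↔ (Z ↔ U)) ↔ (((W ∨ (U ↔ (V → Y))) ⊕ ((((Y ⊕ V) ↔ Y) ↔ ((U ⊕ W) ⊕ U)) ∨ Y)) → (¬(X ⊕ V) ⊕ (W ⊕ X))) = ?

W ⊕ Z = F ⊕ F = F
(W ⊕ Z) ↔ Z = F ↔ F = T
Z ↔ U = F ↔ T = F
((W ⊕ Z) ↔ Z) ↔ (Z ↔ U) = T ↔ F = F
V → Y = F → F = T
U ↔ (V → Y) = T ↔ T = T
W ∨ (U ↔ (V → Y)) = F ∨ T = T
Y ⊕ V = F ⊕ F = F
(Y ⊕ V) ↔ Y = F ↔ F = T
U ⊕ W = T ⊕ F = T
(U ⊕ W) ⊕ U = T ⊕ T = F
((Y ⊕ V) ↔ Y) ↔ ((U ⊕ W) ⊕ U) = T ↔ F = F
(((Y ⊕ V) ↔ Y) ↔ ((U ⊕ W) ⊕ U)) ∨ Y = F ∨ F = F
(W ∨ (U ↔ (V → Y))) ⊕ ((((Y ⊕ V) ↔ Y) ↔ ((U ⊕ W) ⊕ U)) ∨ Y) = T ⊕ F = T
X ⊕ V = T ⊕ F = T
¬(X ⊕ V) = ¬T = F
W ⊕ X = F ⊕ T = T
¬(X ⊕ V) ⊕ (W ⊕ X) = F ⊕ T = T
((W ∨ (U ↔ (V → Y))) ⊕ ((((Y ⊕ V) ↔ Y) ↔ ((U ⊕ W) ⊕ U)) ∨ Y)) → (¬(X ⊕ V) ⊕ (W ⊕ X)) = T → T = T
(((W ⊕ Z) ↔ Z) ↔ (Z ↔ U)) ↔ (((W ∨ (U ↔ (V → Y))) ⊕ ((((Y ⊕ V) ↔ Y) ↔ ((U ⊕ W) ⊕ U)) ∨ Y)) → (¬(X ⊕ V) ⊕ (W ⊕ X))) = F ↔ T = F

F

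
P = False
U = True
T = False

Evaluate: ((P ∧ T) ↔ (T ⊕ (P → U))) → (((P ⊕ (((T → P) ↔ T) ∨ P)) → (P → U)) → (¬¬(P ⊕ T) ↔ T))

True

P ∧ T = False ∧ False = False
P → U = False → True = True
T ⊕ (P → U) = False ⊕ True = True
(P ∧ T) ↔ (T ⊕ (P → U)) = False ↔ True = False
T → P = False → False = True
(T → P) ↔ T = True ↔ False = False
((T → P) ↔ T) ∨ P = False ∨ False = False
P ⊕ (((T → P) ↔ T) ∨ P) = False ⊕ False = False
P → U = False → True = True
(P ⊕ (((T → P) ↔ T) ∨ P)) → (P → U) = False → True = True
P ⊕ T = False ⊕ False = False
¬(P ⊕ T) = ¬False = True
¬¬(P ⊕ T) = ¬True = False
¬¬(P ⊕ T) ↔ T = False ↔ False = True
((P ⊕ (((T → P) ↔ T) ∨ P)) → (P → U)) → (¬¬(P ⊕ T) ↔ T) = True → True = True
((P ∧ T) ↔ (T ⊕ (P → U))) → (((P ⊕ (((T → P) ↔ T) ∨ P)) → (P → U)) → (¬¬(P ⊕ T) ↔ T)) = False → True = True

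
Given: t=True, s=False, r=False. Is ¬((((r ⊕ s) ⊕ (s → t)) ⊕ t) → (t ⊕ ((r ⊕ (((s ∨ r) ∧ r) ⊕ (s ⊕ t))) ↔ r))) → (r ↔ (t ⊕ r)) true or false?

True

r ⊕ s = False ⊕ False = False
s → t = False → True = True
(r ⊕ s) ⊕ (s → t) = False ⊕ True = True
((r ⊕ s) ⊕ (s → t)) ⊕ t = True ⊕ True = False
s ∨ r = False ∨ False = False
(s ∨ r) ∧ r = False ∧ False = False
s ⊕ t = False ⊕ True = True
((s ∨ r) ∧ r) ⊕ (s ⊕ t) = False ⊕ True = True
r ⊕ (((s ∨ r) ∧ r) ⊕ (s ⊕ t)) = False ⊕ True = True
(r ⊕ (((s ∨ r) ∧ r) ⊕ (s ⊕ t))) ↔ r = True ↔ False = False
t ⊕ ((r ⊕ (((s ∨ r) ∧ r) ⊕ (s ⊕ t))) ↔ r) = True ⊕ False = True
(((r ⊕ s) ⊕ (s → t)) ⊕ t) → (t ⊕ ((r ⊕ (((s ∨ r) ∧ r) ⊕ (s ⊕ t))) ↔ r)) = False → True = True
¬((((r ⊕ s) ⊕ (s → t)) ⊕ t) → (t ⊕ ((r ⊕ (((s ∨ r) ∧ r) ⊕ (s ⊕ t))) ↔ r))) = ¬True = False
t ⊕ r = True ⊕ False = True
r ↔ (t ⊕ r) = False ↔ True = False
¬((((r ⊕ s) ⊕ (s → t)) ⊕ t) → (t ⊕ ((r ⊕ (((s ∨ r) ∧ r) ⊕ (s ⊕ t))) ↔ r))) → (r ↔ (t ⊕ r)) = False → False = True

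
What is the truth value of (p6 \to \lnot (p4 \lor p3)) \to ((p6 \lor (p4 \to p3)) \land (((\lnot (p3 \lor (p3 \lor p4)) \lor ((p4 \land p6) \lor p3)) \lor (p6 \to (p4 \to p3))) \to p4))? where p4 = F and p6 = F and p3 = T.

p4 \lor p3 = F \lor T = T
\lnot (p4 \lor p3) = \lnot T = F
p6 \to \lnot (p4 \lor p3) = F \to F = T
p4 \to p3 = F \to T = T
p6 \lor (p4 \to p3) = F \lor T = T
p3 \lor p4 = T \lor F = T
p3 \lor (p3 \lor p4) = T \lor T = T
\lnot (p3 \lor (p3 \lor p4)) = \lnot T = F
p4 \land p6 = F \land F = F
(p4 \land p6) \lor p3 = F \lor T = T
\lnot (p3 \lor (p3 \lor p4)) \lor ((p4 \land p6) \lor p3) = F \lor T = T
p4 \to p3 = F \to T = T
p6 \to (p4 \to p3) = F \to T = T
(\lnot (p3 \lor (p3 \lor p4)) \lor ((p4 \land p6) \lor p3)) \lor (p6 \to (p4 \to p3)) = T \lor T = T
((\lnot (p3 \lor (p3 \lor p4)) \lor ((p4 \land p6) \lor p3)) \lor (p6 \to (p4 \to p3))) \to p4 = T \to F = F
(p6 \lor (p4 \to p3)) \land (((\lnot (p3 \lor (p3 \lor p4)) \lor ((p4 \land p6) \lor p3)) \lor (p6 \to (p4 \to p3))) \to p4) = T \land F = F
(p6 \to \lnot (p4 \lor p3)) \to ((p6 \lor (p4 \to p3)) \land (((\lnot (p3 \lor (p3 \lor p4)) \lor ((p4 \land p6) \lor p3)) \lor (p6 \to (p4 \to p3))) \to p4)) = T \to F = F

F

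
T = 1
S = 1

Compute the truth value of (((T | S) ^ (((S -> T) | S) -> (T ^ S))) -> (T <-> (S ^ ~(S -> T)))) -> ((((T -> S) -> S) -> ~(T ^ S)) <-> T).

T | S = 1 | 1 = 1
S -> T = 1 -> 1 = 1
(S -> T) | S = 1 | 1 = 1
T ^ S = 1 ^ 1 = 0
((S -> T) | S) -> (T ^ S) = 1 -> 0 = 0
(T | S) ^ (((S -> T) | S) -> (T ^ S)) = 1 ^ 0 = 1
S -> T = 1 -> 1 = 1
~(S -> T) = ~1 = 0
S ^ ~(S -> T) = 1 ^ 0 = 1
T <-> (S ^ ~(S -> T)) = 1 <-> 1 = 1
((T | S) ^ (((S -> T) | S) -> (T ^ S))) -> (T <-> (S ^ ~(S -> T))) = 1 -> 1 = 1
T -> S = 1 -> 1 = 1
(T -> S) -> S = 1 -> 1 = 1
T ^ S = 1 ^ 1 = 0
~(T ^ S) = ~0 = 1
((T -> S) -> S) -> ~(T ^ S) = 1 -> 1 = 1
(((T -> S) -> S) -> ~(T ^ S)) <-> T = 1 <-> 1 = 1
(((T | S) ^ (((S -> T) | S) -> (T ^ S))) -> (T <-> (S ^ ~(S -> T)))) -> ((((T -> S) -> S) -> ~(T ^ S)) <-> T) = 1 -> 1 = 1

1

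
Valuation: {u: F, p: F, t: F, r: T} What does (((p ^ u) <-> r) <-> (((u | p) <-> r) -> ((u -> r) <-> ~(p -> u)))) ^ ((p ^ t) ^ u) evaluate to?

F

p ^ u = F ^ F = F
(p ^ u) <-> r = F <-> T = F
u | p = F | F = F
(u | p) <-> r = F <-> T = F
u -> r = F -> T = T
p -> u = F -> F = T
~(p -> u) = ~T = F
(u -> r) <-> ~(p -> u) = T <-> F = F
((u | p) <-> r) -> ((u -> r) <-> ~(p -> u)) = F -> F = T
((p ^ u) <-> r) <-> (((u | p) <-> r) -> ((u -> r) <-> ~(p -> u))) = F <-> T = F
p ^ t = F ^ F = F
(p ^ t) ^ u = F ^ F = F
(((p ^ u) <-> r) <-> (((u | p) <-> r) -> ((u -> r) <-> ~(p -> u)))) ^ ((p ^ t) ^ u) = F ^ F = F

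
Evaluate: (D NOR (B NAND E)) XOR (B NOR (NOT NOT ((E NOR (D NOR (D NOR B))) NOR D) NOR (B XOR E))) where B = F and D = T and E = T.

B NAND E = F NAND T = T
D NOR (B NAND E) = T NOR T = F
D NOR B = T NOR F = F
D NOR (D NOR B) = T NOR F = F
E NOR (D NOR (D NOR B)) = T NOR F = F
(E NOR (D NOR (D NOR B))) NOR D = F NOR T = F
NOT ((E NOR (D NOR (D NOR B))) NOR D) = NOT F = T
NOT NOT ((E NOR (D NOR (D NOR B))) NOR D) = NOT T = F
B XOR E = F XOR T = T
NOT NOT ((E NOR (D NOR (D NOR B))) NOR D) NOR (B XOR E) = F NOR T = F
B NOR (NOT NOT ((E NOR (D NOR (D NOR B))) NOR D) NOR (B XOR E)) = F NOR F = T
(D NOR (B NAND E)) XOR (B NOR (NOT NOT ((E NOR (D NOR (D NOR B))) NOR D) NOR (B XOR E))) = F XOR T = T

T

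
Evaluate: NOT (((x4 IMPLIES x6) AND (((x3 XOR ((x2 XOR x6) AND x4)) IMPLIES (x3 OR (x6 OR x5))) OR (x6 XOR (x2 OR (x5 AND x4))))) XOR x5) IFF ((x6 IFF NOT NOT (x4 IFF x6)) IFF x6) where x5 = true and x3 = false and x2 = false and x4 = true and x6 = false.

x4 IMPLIES x6 = true IMPLIES false = false
x2 XOR x6 = false XOR false = false
(x2 XOR x6) AND x4 = false AND true = false
x3 XOR ((x2 XOR x6) AND x4) = false XOR false = false
x6 OR x5 = false OR true = true
x3 OR (x6 OR x5) = false OR true = true
(x3 XOR ((x2 XOR x6) AND x4)) IMPLIES (x3 OR (x6 OR x5)) = false IMPLIES true = true
x5 AND x4 = true AND true = true
x2 OR (x5 AND x4) = false OR true = true
x6 XOR (x2 OR (x5 AND x4)) = false XOR true = true
((x3 XOR ((x2 XOR x6) AND x4)) IMPLIES (x3 OR (x6 OR x5))) OR (x6 XOR (x2 OR (x5 AND x4))) = true OR true = true
(x4 IMPLIES x6) AND (((x3 XOR ((x2 XOR x6) AND x4)) IMPLIES (x3 OR (x6 OR x5))) OR (x6 XOR (x2 OR (x5 AND x4)))) = false AND true = false
((x4 IMPLIES x6) AND (((x3 XOR ((x2 XOR x6) AND x4)) IMPLIES (x3 OR (x6 OR x5))) OR (x6 XOR (x2 OR (x5 AND x4))))) XOR x5 = false XOR true = true
NOT (((x4 IMPLIES x6) AND (((x3 XOR ((x2 XOR x6) AND x4)) IMPLIES (x3 OR (x6 OR x5))) OR (x6 XOR (x2 OR (x5 AND x4))))) XOR x5) = NOT true = false
x4 IFF x6 = true IFF false = false
NOT (x4 IFF x6) = NOT false = true
NOT NOT (x4 IFF x6) = NOT true = false
x6 IFF NOT NOT (x4 IFF x6) = false IFF false = true
(x6 IFF NOT NOT (x4 IFF x6)) IFF x6 = true IFF false = false
NOT (((x4 IMPLIES x6) AND (((x3 XOR ((x2 XOR x6) AND x4)) IMPLIES (x3 OR (x6 OR x5))) OR (x6 XOR (x2 OR (x5 AND x4))))) XOR x5) IFF ((x6 IFF NOT NOT (x4 IFF x6)) IFF x6) = false IFF false = true

true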